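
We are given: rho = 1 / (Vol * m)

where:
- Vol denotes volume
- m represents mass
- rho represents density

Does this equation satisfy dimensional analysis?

No

Vol (volume) has dimensions [L^3].
m (mass) has dimensions [M].
rho (density) has dimensions [L^-3 M].

Left side: [L^-3 M]
Right side: [L^-3 M^-1]

The two sides have different dimensions, so the equation is NOT dimensionally consistent.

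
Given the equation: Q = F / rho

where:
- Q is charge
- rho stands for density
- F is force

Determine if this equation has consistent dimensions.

No

Q (charge) has dimensions [I T].
rho (density) has dimensions [L^-3 M].
F (force) has dimensions [L M T^-2].

Left side: [I T]
Right side: [L^4 T^-2]

The two sides have different dimensions, so the equation is NOT dimensionally consistent.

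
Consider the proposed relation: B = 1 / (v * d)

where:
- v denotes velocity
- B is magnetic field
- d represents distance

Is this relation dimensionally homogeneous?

No

v (velocity) has dimensions [L T^-1].
B (magnetic field) has dimensions [I^-1 M T^-2].
d (distance) has dimensions [L].

Left side: [I^-1 M T^-2]
Right side: [L^-2 T]

The two sides have different dimensions, so the equation is NOT dimensionally consistent.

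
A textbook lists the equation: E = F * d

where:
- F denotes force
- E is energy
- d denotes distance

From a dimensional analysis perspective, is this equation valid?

Yes

F (force) has dimensions [L M T^-2].
E (energy) has dimensions [L^2 M T^-2].
d (distance) has dimensions [L].

Left side: [L^2 M T^-2]
Right side: [L^2 M T^-2]

Both sides have the same dimensions, so the equation is dimensionally consistent.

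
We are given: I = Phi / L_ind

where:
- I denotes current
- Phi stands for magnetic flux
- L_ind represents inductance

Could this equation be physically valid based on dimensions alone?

Yes

I (current) has dimensions [I].
Phi (magnetic flux) has dimensions [I^-1 L^2 M T^-2].
L_ind (inductance) has dimensions [I^-2 L^2 M T^-2].

Left side: [I]
Right side: [I]

Both sides have the same dimensions, so the equation is dimensionally consistent.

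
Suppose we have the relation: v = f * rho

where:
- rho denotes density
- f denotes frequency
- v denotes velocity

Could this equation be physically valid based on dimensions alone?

No

rho (density) has dimensions [L^-3 M].
f (frequency) has dimensions [T^-1].
v (velocity) has dimensions [L T^-1].

Left side: [L T^-1]
Right side: [L^-3 M T^-1]

The two sides have different dimensions, so the equation is NOT dimensionally consistent.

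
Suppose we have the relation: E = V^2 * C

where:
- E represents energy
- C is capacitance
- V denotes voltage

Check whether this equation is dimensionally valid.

Yes

E (energy) has dimensions [L^2 M T^-2].
C (capacitance) has dimensions [I^2 L^-2 M^-1 T^4].
V (voltage) has dimensions [I^-1 L^2 M T^-3].

Left side: [L^2 M T^-2]
Right side: [L^2 M T^-2]

Both sides have the same dimensions, so the equation is dimensionally consistent.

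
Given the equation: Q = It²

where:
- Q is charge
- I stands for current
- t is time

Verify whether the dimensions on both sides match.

No

Q (charge) has dimensions [I T].
I (current) has dimensions [I].
t (time) has dimensions [T].

Left side: [I T]
Right side: [I T^2]

The two sides have different dimensions, so the equation is NOT dimensionally consistent.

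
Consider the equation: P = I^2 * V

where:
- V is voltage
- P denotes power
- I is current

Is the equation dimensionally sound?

No

V (voltage) has dimensions [I^-1 L^2 M T^-3].
P (power) has dimensions [L^2 M T^-3].
I (current) has dimensions [I].

Left side: [L^2 M T^-3]
Right side: [I L^2 M T^-3]

The two sides have different dimensions, so the equation is NOT dimensionally consistent.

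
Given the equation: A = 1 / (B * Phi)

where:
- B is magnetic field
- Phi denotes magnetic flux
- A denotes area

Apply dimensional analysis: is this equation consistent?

No

B (magnetic field) has dimensions [I^-1 M T^-2].
Phi (magnetic flux) has dimensions [I^-1 L^2 M T^-2].
A (area) has dimensions [L^2].

Left side: [L^2]
Right side: [I^2 L^-2 M^-2 T^4]

The two sides have different dimensions, so the equation is NOT dimensionally consistent.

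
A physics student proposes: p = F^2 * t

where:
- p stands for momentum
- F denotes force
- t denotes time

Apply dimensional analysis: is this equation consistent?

No

p (momentum) has dimensions [L M T^-1].
F (force) has dimensions [L M T^-2].
t (time) has dimensions [T].

Left side: [L M T^-1]
Right side: [L^2 M^2 T^-3]

The two sides have different dimensions, so the equation is NOT dimensionally consistent.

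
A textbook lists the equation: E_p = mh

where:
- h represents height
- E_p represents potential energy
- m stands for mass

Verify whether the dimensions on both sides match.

No

h (height) has dimensions [L].
E_p (potential energy) has dimensions [L^2 M T^-2].
m (mass) has dimensions [M].

Left side: [L^2 M T^-2]
Right side: [L M]

The two sides have different dimensions, so the equation is NOT dimensionally consistent.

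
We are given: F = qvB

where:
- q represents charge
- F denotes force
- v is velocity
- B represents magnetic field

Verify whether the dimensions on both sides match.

Yes

q (charge) has dimensions [I T].
F (force) has dimensions [L M T^-2].
v (velocity) has dimensions [L T^-1].
B (magnetic field) has dimensions [I^-1 M T^-2].

Left side: [L M T^-2]
Right side: [L M T^-2]

Both sides have the same dimensions, so the equation is dimensionally consistent.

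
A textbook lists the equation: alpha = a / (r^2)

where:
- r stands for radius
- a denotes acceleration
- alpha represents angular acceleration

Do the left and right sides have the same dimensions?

No

r (radius) has dimensions [L].
a (acceleration) has dimensions [L T^-2].
alpha (angular acceleration) has dimensions [T^-2].

Left side: [T^-2]
Right side: [L^-1 T^-2]

The two sides have different dimensions, so the equation is NOT dimensionally consistent.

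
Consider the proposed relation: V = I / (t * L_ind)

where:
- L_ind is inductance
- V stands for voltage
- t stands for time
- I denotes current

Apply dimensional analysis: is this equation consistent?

No

L_ind (inductance) has dimensions [I^-2 L^2 M T^-2].
V (voltage) has dimensions [I^-1 L^2 M T^-3].
t (time) has dimensions [T].
I (current) has dimensions [I].

Left side: [I^-1 L^2 M T^-3]
Right side: [I^3 L^-2 M^-1 T]

The two sides have different dimensions, so the equation is NOT dimensionally consistent.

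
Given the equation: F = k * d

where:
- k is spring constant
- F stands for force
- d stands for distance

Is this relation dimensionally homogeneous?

Yes

k (spring constant) has dimensions [M T^-2].
F (force) has dimensions [L M T^-2].
d (distance) has dimensions [L].

Left side: [L M T^-2]
Right side: [L M T^-2]

Both sides have the same dimensions, so the equation is dimensionally consistent.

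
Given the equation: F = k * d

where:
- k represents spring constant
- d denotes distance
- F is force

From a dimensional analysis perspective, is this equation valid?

Yes

k (spring constant) has dimensions [M T^-2].
d (distance) has dimensions [L].
F (force) has dimensions [L M T^-2].

Left side: [L M T^-2]
Right side: [L M T^-2]

Both sides have the same dimensions, so the equation is dimensionally consistent.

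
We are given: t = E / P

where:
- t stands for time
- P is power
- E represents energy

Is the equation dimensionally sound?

Yes

t (time) has dimensions [T].
P (power) has dimensions [L^2 M T^-3].
E (energy) has dimensions [L^2 M T^-2].

Left side: [T]
Right side: [T]

Both sides have the same dimensions, so the equation is dimensionally consistent.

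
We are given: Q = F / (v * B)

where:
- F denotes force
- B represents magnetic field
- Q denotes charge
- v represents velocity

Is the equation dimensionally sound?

Yes

F (force) has dimensions [L M T^-2].
B (magnetic field) has dimensions [I^-1 M T^-2].
Q (charge) has dimensions [I T].
v (velocity) has dimensions [L T^-1].

Left side: [I T]
Right side: [I T]

Both sides have the same dimensions, so the equation is dimensionally consistent.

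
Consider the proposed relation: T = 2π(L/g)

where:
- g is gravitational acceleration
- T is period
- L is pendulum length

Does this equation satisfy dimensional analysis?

No

g (gravitational acceleration) has dimensions [L T^-2].
T (period) has dimensions [T].
L (pendulum length) has dimensions [L].

Left side: [T]
Right side: [T^2]

The two sides have different dimensions, so the equation is NOT dimensionally consistent.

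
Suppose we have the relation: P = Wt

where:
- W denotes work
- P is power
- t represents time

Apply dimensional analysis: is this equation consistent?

No

W (work) has dimensions [L^2 M T^-2].
P (power) has dimensions [L^2 M T^-3].
t (time) has dimensions [T].

Left side: [L^2 M T^-3]
Right side: [L^2 M T^-1]

The two sides have different dimensions, so the equation is NOT dimensionally consistent.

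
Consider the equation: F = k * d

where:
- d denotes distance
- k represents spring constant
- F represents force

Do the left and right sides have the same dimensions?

Yes

d (distance) has dimensions [L].
k (spring constant) has dimensions [M T^-2].
F (force) has dimensions [L M T^-2].

Left side: [L M T^-2]
Right side: [L M T^-2]

Both sides have the same dimensions, so the equation is dimensionally consistent.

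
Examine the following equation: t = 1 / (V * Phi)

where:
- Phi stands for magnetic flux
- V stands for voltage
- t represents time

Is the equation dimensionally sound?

No

Phi (magnetic flux) has dimensions [I^-1 L^2 M T^-2].
V (voltage) has dimensions [I^-1 L^2 M T^-3].
t (time) has dimensions [T].

Left side: [T]
Right side: [I^2 L^-4 M^-2 T^5]

The two sides have different dimensions, so the equation is NOT dimensionally consistent.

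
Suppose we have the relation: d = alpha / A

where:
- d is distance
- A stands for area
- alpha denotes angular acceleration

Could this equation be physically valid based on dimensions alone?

No

d (distance) has dimensions [L].
A (area) has dimensions [L^2].
alpha (angular acceleration) has dimensions [T^-2].

Left side: [L]
Right side: [L^-2 T^-2]

The two sides have different dimensions, so the equation is NOT dimensionally consistent.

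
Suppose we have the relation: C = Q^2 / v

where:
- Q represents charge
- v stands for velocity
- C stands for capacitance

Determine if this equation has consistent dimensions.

No

Q (charge) has dimensions [I T].
v (velocity) has dimensions [L T^-1].
C (capacitance) has dimensions [I^2 L^-2 M^-1 T^4].

Left side: [I^2 L^-2 M^-1 T^4]
Right side: [I^2 L^-1 T^3]

The two sides have different dimensions, so the equation is NOT dimensionally consistent.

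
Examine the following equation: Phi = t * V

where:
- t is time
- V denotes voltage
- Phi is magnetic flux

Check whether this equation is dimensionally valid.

Yes

t (time) has dimensions [T].
V (voltage) has dimensions [I^-1 L^2 M T^-3].
Phi (magnetic flux) has dimensions [I^-1 L^2 M T^-2].

Left side: [I^-1 L^2 M T^-2]
Right side: [I^-1 L^2 M T^-2]

Both sides have the same dimensions, so the equation is dimensionally consistent.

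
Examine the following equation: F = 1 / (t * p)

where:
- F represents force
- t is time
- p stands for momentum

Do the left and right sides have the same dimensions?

No

F (force) has dimensions [L M T^-2].
t (time) has dimensions [T].
p (momentum) has dimensions [L M T^-1].

Left side: [L M T^-2]
Right side: [L^-1 M^-1]

The two sides have different dimensions, so the equation is NOT dimensionally consistent.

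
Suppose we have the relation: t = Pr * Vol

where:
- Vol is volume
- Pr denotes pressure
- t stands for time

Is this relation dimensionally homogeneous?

No

Vol (volume) has dimensions [L^3].
Pr (pressure) has dimensions [L^-1 M T^-2].
t (time) has dimensions [T].

Left side: [T]
Right side: [L^2 M T^-2]

The two sides have different dimensions, so the equation is NOT dimensionally consistent.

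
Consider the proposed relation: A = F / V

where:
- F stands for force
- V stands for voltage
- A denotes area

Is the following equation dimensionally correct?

No

F (force) has dimensions [L M T^-2].
V (voltage) has dimensions [I^-1 L^2 M T^-3].
A (area) has dimensions [L^2].

Left side: [L^2]
Right side: [I L^-1 T]

The two sides have different dimensions, so the equation is NOT dimensionally consistent.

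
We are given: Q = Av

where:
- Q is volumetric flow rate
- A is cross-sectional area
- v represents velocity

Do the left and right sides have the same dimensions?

Yes

Q (volumetric flow rate) has dimensions [L^3 T^-1].
A (cross-sectional area) has dimensions [L^2].
v (velocity) has dimensions [L T^-1].

Left side: [L^3 T^-1]
Right side: [L^3 T^-1]

Both sides have the same dimensions, so the equation is dimensionally consistent.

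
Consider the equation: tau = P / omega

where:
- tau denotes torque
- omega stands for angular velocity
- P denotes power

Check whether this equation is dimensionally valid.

Yes

tau (torque) has dimensions [L^2 M T^-2].
omega (angular velocity) has dimensions [T^-1].
P (power) has dimensions [L^2 M T^-3].

Left side: [L^2 M T^-2]
Right side: [L^2 M T^-2]

Both sides have the same dimensions, so the equation is dimensionally consistent.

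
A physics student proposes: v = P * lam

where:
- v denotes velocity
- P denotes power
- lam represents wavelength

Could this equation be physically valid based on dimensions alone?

No

v (velocity) has dimensions [L T^-1].
P (power) has dimensions [L^2 M T^-3].
lam (wavelength) has dimensions [L].

Left side: [L T^-1]
Right side: [L^3 M T^-3]

The two sides have different dimensions, so the equation is NOT dimensionally consistent.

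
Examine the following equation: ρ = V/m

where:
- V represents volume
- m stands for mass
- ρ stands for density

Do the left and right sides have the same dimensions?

No

V (volume) has dimensions [L^3].
m (mass) has dimensions [M].
ρ (density) has dimensions [L^-3 M].

Left side: [L^-3 M]
Right side: [L^3 M^-1]

The two sides have different dimensions, so the equation is NOT dimensionally consistent.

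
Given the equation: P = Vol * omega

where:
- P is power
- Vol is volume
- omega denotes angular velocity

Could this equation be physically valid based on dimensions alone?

No

P (power) has dimensions [L^2 M T^-3].
Vol (volume) has dimensions [L^3].
omega (angular velocity) has dimensions [T^-1].

Left side: [L^2 M T^-3]
Right side: [L^3 T^-1]

The two sides have different dimensions, so the equation is NOT dimensionally consistent.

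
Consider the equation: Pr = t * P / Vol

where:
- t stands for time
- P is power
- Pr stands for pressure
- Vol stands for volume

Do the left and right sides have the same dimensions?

Yes

t (time) has dimensions [T].
P (power) has dimensions [L^2 M T^-3].
Pr (pressure) has dimensions [L^-1 M T^-2].
Vol (volume) has dimensions [L^3].

Left side: [L^-1 M T^-2]
Right side: [L^-1 M T^-2]

Both sides have the same dimensions, so the equation is dimensionally consistent.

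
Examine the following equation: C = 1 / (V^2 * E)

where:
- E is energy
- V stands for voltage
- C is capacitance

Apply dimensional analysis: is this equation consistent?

No

E (energy) has dimensions [L^2 M T^-2].
V (voltage) has dimensions [I^-1 L^2 M T^-3].
C (capacitance) has dimensions [I^2 L^-2 M^-1 T^4].

Left side: [I^2 L^-2 M^-1 T^4]
Right side: [I^2 L^-6 M^-3 T^8]

The two sides have different dimensions, so the equation is NOT dimensionally consistent.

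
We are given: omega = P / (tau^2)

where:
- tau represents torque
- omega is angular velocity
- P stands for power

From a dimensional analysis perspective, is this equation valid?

No

tau (torque) has dimensions [L^2 M T^-2].
omega (angular velocity) has dimensions [T^-1].
P (power) has dimensions [L^2 M T^-3].

Left side: [T^-1]
Right side: [L^-2 M^-1 T]

The two sides have different dimensions, so the equation is NOT dimensionally consistent.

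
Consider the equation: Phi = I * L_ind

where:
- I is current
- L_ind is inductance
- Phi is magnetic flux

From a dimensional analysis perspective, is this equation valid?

Yes

I (current) has dimensions [I].
L_ind (inductance) has dimensions [I^-2 L^2 M T^-2].
Phi (magnetic flux) has dimensions [I^-1 L^2 M T^-2].

Left side: [I^-1 L^2 M T^-2]
Right side: [I^-1 L^2 M T^-2]

Both sides have the same dimensions, so the equation is dimensionally consistent.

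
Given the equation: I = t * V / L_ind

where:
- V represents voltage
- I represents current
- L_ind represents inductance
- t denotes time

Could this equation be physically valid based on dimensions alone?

Yes

V (voltage) has dimensions [I^-1 L^2 M T^-3].
I (current) has dimensions [I].
L_ind (inductance) has dimensions [I^-2 L^2 M T^-2].
t (time) has dimensions [T].

Left side: [I]
Right side: [I]

Both sides have the same dimensions, so the equation is dimensionally consistent.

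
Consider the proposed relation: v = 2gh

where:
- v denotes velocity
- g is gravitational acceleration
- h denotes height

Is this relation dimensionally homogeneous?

No

v (velocity) has dimensions [L T^-1].
g (gravitational acceleration) has dimensions [L T^-2].
h (height) has dimensions [L].

Left side: [L T^-1]
Right side: [L^2 T^-2]

The two sides have different dimensions, so the equation is NOT dimensionally consistent.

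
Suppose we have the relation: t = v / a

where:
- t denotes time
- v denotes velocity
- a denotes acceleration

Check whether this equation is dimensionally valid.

Yes

t (time) has dimensions [T].
v (velocity) has dimensions [L T^-1].
a (acceleration) has dimensions [L T^-2].

Left side: [T]
Right side: [T]

Both sides have the same dimensions, so the equation is dimensionally consistent.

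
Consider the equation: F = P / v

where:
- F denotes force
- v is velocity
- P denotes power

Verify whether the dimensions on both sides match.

Yes

F (force) has dimensions [L M T^-2].
v (velocity) has dimensions [L T^-1].
P (power) has dimensions [L^2 M T^-3].

Left side: [L M T^-2]
Right side: [L M T^-2]

Both sides have the same dimensions, so the equation is dimensionally consistent.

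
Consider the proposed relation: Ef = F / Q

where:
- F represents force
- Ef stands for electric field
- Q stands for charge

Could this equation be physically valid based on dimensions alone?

Yes

F (force) has dimensions [L M T^-2].
Ef (electric field) has dimensions [I^-1 L M T^-3].
Q (charge) has dimensions [I T].

Left side: [I^-1 L M T^-3]
Right side: [I^-1 L M T^-3]

Both sides have the same dimensions, so the equation is dimensionally consistent.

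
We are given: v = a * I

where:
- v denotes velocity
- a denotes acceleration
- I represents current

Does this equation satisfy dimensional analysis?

No

v (velocity) has dimensions [L T^-1].
a (acceleration) has dimensions [L T^-2].
I (current) has dimensions [I].

Left side: [L T^-1]
Right side: [I L T^-2]

The two sides have different dimensions, so the equation is NOT dimensionally consistent.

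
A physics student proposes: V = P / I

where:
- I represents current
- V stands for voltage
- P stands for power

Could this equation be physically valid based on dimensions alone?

Yes

I (current) has dimensions [I].
V (voltage) has dimensions [I^-1 L^2 M T^-3].
P (power) has dimensions [L^2 M T^-3].

Left side: [I^-1 L^2 M T^-3]
Right side: [I^-1 L^2 M T^-3]

Both sides have the same dimensions, so the equation is dimensionally consistent.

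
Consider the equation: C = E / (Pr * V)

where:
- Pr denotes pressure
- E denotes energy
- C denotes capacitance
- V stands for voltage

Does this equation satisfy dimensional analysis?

No

Pr (pressure) has dimensions [L^-1 M T^-2].
E (energy) has dimensions [L^2 M T^-2].
C (capacitance) has dimensions [I^2 L^-2 M^-1 T^4].
V (voltage) has dimensions [I^-1 L^2 M T^-3].

Left side: [I^2 L^-2 M^-1 T^4]
Right side: [I L M^-1 T^3]

The two sides have different dimensions, so the equation is NOT dimensionally consistent.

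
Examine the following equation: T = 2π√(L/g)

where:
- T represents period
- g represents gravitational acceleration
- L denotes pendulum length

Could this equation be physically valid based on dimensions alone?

Yes

T (period) has dimensions [T].
g (gravitational acceleration) has dimensions [L T^-2].
L (pendulum length) has dimensions [L].

Left side: [T]
Right side: [T]

Both sides have the same dimensions, so the equation is dimensionally consistent.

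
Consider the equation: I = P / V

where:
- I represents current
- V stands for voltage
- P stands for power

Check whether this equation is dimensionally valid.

Yes

I (current) has dimensions [I].
V (voltage) has dimensions [I^-1 L^2 M T^-3].
P (power) has dimensions [L^2 M T^-3].

Left side: [I]
Right side: [I]

Both sides have the same dimensions, so the equation is dimensionally consistent.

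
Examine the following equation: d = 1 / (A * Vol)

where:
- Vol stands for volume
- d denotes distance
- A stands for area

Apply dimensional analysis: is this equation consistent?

No

Vol (volume) has dimensions [L^3].
d (distance) has dimensions [L].
A (area) has dimensions [L^2].

Left side: [L]
Right side: [L^-5]

The two sides have different dimensions, so the equation is NOT dimensionally consistent.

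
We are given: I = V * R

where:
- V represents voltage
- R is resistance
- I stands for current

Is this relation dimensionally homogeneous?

No

V (voltage) has dimensions [I^-1 L^2 M T^-3].
R (resistance) has dimensions [I^-2 L^2 M T^-3].
I (current) has dimensions [I].

Left side: [I]
Right side: [I^-3 L^4 M^2 T^-6]

The two sides have different dimensions, so the equation is NOT dimensionally consistent.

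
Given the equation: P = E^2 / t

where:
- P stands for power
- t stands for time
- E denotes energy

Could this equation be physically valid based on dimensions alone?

No

P (power) has dimensions [L^2 M T^-3].
t (time) has dimensions [T].
E (energy) has dimensions [L^2 M T^-2].

Left side: [L^2 M T^-3]
Right side: [L^4 M^2 T^-5]

The two sides have different dimensions, so the equation is NOT dimensionally consistent.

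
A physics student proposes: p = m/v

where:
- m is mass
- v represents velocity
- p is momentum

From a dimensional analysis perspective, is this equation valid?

No

m (mass) has dimensions [M].
v (velocity) has dimensions [L T^-1].
p (momentum) has dimensions [L M T^-1].

Left side: [L M T^-1]
Right side: [L^-1 M T]

The two sides have different dimensions, so the equation is NOT dimensionally consistent.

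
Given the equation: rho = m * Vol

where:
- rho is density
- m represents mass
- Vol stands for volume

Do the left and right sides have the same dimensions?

No

rho (density) has dimensions [L^-3 M].
m (mass) has dimensions [M].
Vol (volume) has dimensions [L^3].

Left side: [L^-3 M]
Right side: [L^3 M]

The two sides have different dimensions, so the equation is NOT dimensionally consistent.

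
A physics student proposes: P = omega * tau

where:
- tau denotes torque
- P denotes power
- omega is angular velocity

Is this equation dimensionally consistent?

Yes

tau (torque) has dimensions [L^2 M T^-2].
P (power) has dimensions [L^2 M T^-3].
omega (angular velocity) has dimensions [T^-1].

Left side: [L^2 M T^-3]
Right side: [L^2 M T^-3]

Both sides have the same dimensions, so the equation is dimensionally consistent.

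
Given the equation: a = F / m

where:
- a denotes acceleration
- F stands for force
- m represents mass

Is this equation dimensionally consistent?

Yes

a (acceleration) has dimensions [L T^-2].
F (force) has dimensions [L M T^-2].
m (mass) has dimensions [M].

Left side: [L T^-2]
Right side: [L T^-2]

Both sides have the same dimensions, so the equation is dimensionally consistent.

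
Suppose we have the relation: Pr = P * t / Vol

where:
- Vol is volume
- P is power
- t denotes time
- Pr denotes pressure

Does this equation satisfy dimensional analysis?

Yes

Vol (volume) has dimensions [L^3].
P (power) has dimensions [L^2 M T^-3].
t (time) has dimensions [T].
Pr (pressure) has dimensions [L^-1 M T^-2].

Left side: [L^-1 M T^-2]
Right side: [L^-1 M T^-2]

Both sides have the same dimensions, so the equation is dimensionally consistent.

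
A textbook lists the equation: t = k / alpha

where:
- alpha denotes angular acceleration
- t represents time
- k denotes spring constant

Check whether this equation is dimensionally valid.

No

alpha (angular acceleration) has dimensions [T^-2].
t (time) has dimensions [T].
k (spring constant) has dimensions [M T^-2].

Left side: [T]
Right side: [M]

The two sides have different dimensions, so the equation is NOT dimensionally consistent.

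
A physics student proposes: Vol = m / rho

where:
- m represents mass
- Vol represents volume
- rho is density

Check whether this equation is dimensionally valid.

Yes

m (mass) has dimensions [M].
Vol (volume) has dimensions [L^3].
rho (density) has dimensions [L^-3 M].

Left side: [L^3]
Right side: [L^3]

Both sides have the same dimensions, so the equation is dimensionally consistent.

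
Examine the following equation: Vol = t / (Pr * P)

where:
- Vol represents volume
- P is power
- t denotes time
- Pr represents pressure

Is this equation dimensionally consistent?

No

Vol (volume) has dimensions [L^3].
P (power) has dimensions [L^2 M T^-3].
t (time) has dimensions [T].
Pr (pressure) has dimensions [L^-1 M T^-2].

Left side: [L^3]
Right side: [L^-1 M^-2 T^6]

The two sides have different dimensions, so the equation is NOT dimensionally consistent.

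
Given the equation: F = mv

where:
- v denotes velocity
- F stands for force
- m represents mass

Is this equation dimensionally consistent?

No

v (velocity) has dimensions [L T^-1].
F (force) has dimensions [L M T^-2].
m (mass) has dimensions [M].

Left side: [L M T^-2]
Right side: [L M T^-1]

The two sides have different dimensions, so the equation is NOT dimensionally consistent.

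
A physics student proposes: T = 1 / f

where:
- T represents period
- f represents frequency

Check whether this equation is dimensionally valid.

Yes

T (period) has dimensions [T].
f (frequency) has dimensions [T^-1].

Left side: [T]
Right side: [T]

Both sides have the same dimensions, so the equation is dimensionally consistent.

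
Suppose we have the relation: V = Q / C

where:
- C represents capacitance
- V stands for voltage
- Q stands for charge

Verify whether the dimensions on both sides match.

Yes

C (capacitance) has dimensions [I^2 L^-2 M^-1 T^4].
V (voltage) has dimensions [I^-1 L^2 M T^-3].
Q (charge) has dimensions [I T].

Left side: [I^-1 L^2 M T^-3]
Right side: [I^-1 L^2 M T^-3]

Both sides have the same dimensions, so the equation is dimensionally consistent.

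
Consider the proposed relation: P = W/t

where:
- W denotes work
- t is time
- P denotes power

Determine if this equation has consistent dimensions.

Yes

W (work) has dimensions [L^2 M T^-2].
t (time) has dimensions [T].
P (power) has dimensions [L^2 M T^-3].

Left side: [L^2 M T^-3]
Right side: [L^2 M T^-3]

Both sides have the same dimensions, so the equation is dimensionally consistent.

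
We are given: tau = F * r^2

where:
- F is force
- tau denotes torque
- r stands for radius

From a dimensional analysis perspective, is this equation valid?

No

F (force) has dimensions [L M T^-2].
tau (torque) has dimensions [L^2 M T^-2].
r (radius) has dimensions [L].

Left side: [L^2 M T^-2]
Right side: [L^3 M T^-2]

The two sides have different dimensions, so the equation is NOT dimensionally consistent.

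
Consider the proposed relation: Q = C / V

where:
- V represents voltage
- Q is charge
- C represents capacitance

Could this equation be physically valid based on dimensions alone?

No

V (voltage) has dimensions [I^-1 L^2 M T^-3].
Q (charge) has dimensions [I T].
C (capacitance) has dimensions [I^2 L^-2 M^-1 T^4].

Left side: [I T]
Right side: [I^3 L^-4 M^-2 T^7]

The two sides have different dimensions, so the equation is NOT dimensionally consistent.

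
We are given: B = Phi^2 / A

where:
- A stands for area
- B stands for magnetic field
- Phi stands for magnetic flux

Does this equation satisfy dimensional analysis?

No

A (area) has dimensions [L^2].
B (magnetic field) has dimensions [I^-1 M T^-2].
Phi (magnetic flux) has dimensions [I^-1 L^2 M T^-2].

Left side: [I^-1 M T^-2]
Right side: [I^-2 L^2 M^2 T^-4]

The two sides have different dimensions, so the equation is NOT dimensionally consistent.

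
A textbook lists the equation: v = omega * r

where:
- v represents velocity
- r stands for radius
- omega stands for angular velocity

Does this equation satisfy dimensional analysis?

Yes

v (velocity) has dimensions [L T^-1].
r (radius) has dimensions [L].
omega (angular velocity) has dimensions [T^-1].

Left side: [L T^-1]
Right side: [L T^-1]

Both sides have the same dimensions, so the equation is dimensionally consistent.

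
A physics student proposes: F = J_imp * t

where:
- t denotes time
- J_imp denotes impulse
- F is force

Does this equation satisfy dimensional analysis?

No

t (time) has dimensions [T].
J_imp (impulse) has dimensions [L M T^-1].
F (force) has dimensions [L M T^-2].

Left side: [L M T^-2]
Right side: [L M]

The two sides have different dimensions, so the equation is NOT dimensionally consistent.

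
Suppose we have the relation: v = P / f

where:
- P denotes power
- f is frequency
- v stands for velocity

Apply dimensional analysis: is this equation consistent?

No

P (power) has dimensions [L^2 M T^-3].
f (frequency) has dimensions [T^-1].
v (velocity) has dimensions [L T^-1].

Left side: [L T^-1]
Right side: [L^2 M T^-2]

The two sides have different dimensions, so the equation is NOT dimensionally consistent.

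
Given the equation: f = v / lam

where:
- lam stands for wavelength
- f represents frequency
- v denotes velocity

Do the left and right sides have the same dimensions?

Yes

lam (wavelength) has dimensions [L].
f (frequency) has dimensions [T^-1].
v (velocity) has dimensions [L T^-1].

Left side: [T^-1]
Right side: [T^-1]

Both sides have the same dimensions, so the equation is dimensionally consistent.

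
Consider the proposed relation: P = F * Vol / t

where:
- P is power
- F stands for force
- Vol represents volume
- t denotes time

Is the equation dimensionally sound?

No

P (power) has dimensions [L^2 M T^-3].
F (force) has dimensions [L M T^-2].
Vol (volume) has dimensions [L^3].
t (time) has dimensions [T].

Left side: [L^2 M T^-3]
Right side: [L^4 M T^-3]

The two sides have different dimensions, so the equation is NOT dimensionally consistent.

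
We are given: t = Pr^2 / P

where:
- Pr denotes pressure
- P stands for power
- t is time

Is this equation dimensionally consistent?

No

Pr (pressure) has dimensions [L^-1 M T^-2].
P (power) has dimensions [L^2 M T^-3].
t (time) has dimensions [T].

Left side: [T]
Right side: [L^-4 M T^-1]

The two sides have different dimensions, so the equation is NOT dimensionally consistent.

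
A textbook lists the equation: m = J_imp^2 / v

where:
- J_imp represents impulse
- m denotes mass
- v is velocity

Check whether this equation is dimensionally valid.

No

J_imp (impulse) has dimensions [L M T^-1].
m (mass) has dimensions [M].
v (velocity) has dimensions [L T^-1].

Left side: [M]
Right side: [L M^2 T^-1]

The two sides have different dimensions, so the equation is NOT dimensionally consistent.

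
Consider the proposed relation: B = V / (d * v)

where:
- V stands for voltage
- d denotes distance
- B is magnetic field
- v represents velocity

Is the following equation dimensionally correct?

Yes

V (voltage) has dimensions [I^-1 L^2 M T^-3].
d (distance) has dimensions [L].
B (magnetic field) has dimensions [I^-1 M T^-2].
v (velocity) has dimensions [L T^-1].

Left side: [I^-1 M T^-2]
Right side: [I^-1 M T^-2]

Both sides have the same dimensions, so the equation is dimensionally consistent.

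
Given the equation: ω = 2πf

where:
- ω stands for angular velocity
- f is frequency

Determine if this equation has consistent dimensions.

Yes

ω (angular velocity) has dimensions [T^-1].
f (frequency) has dimensions [T^-1].

Left side: [T^-1]
Right side: [T^-1]

Both sides have the same dimensions, so the equation is dimensionally consistent.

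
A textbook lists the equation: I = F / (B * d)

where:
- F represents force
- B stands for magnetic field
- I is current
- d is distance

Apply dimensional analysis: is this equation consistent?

Yes

F (force) has dimensions [L M T^-2].
B (magnetic field) has dimensions [I^-1 M T^-2].
I (current) has dimensions [I].
d (distance) has dimensions [L].

Left side: [I]
Right side: [I]

Both sides have the same dimensions, so the equation is dimensionally consistent.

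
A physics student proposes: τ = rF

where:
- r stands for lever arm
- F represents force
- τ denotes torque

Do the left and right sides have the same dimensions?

Yes

r (lever arm) has dimensions [L].
F (force) has dimensions [L M T^-2].
τ (torque) has dimensions [L^2 M T^-2].

Left side: [L^2 M T^-2]
Right side: [L^2 M T^-2]

Both sides have the same dimensions, so the equation is dimensionally consistent.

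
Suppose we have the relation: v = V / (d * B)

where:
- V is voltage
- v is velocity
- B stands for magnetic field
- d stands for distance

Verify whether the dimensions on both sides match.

Yes

V (voltage) has dimensions [I^-1 L^2 M T^-3].
v (velocity) has dimensions [L T^-1].
B (magnetic field) has dimensions [I^-1 M T^-2].
d (distance) has dimensions [L].

Left side: [L T^-1]
Right side: [L T^-1]

Both sides have the same dimensions, so the equation is dimensionally consistent.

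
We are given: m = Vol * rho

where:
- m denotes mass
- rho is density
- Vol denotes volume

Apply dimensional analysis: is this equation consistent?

Yes

m (mass) has dimensions [M].
rho (density) has dimensions [L^-3 M].
Vol (volume) has dimensions [L^3].

Left side: [M]
Right side: [M]

Both sides have the same dimensions, so the equation is dimensionally consistent.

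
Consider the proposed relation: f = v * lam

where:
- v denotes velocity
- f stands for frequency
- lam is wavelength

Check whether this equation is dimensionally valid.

No

v (velocity) has dimensions [L T^-1].
f (frequency) has dimensions [T^-1].
lam (wavelength) has dimensions [L].

Left side: [T^-1]
Right side: [L^2 T^-1]

The two sides have different dimensions, so the equation is NOT dimensionally consistent.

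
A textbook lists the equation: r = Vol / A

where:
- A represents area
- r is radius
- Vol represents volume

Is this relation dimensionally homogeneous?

Yes

A (area) has dimensions [L^2].
r (radius) has dimensions [L].
Vol (volume) has dimensions [L^3].

Left side: [L]
Right side: [L]

Both sides have the same dimensions, so the equation is dimensionally consistent.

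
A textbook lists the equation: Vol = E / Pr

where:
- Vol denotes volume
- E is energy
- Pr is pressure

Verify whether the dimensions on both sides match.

Yes

Vol (volume) has dimensions [L^3].
E (energy) has dimensions [L^2 M T^-2].
Pr (pressure) has dimensions [L^-1 M T^-2].

Left side: [L^3]
Right side: [L^3]

Both sides have the same dimensions, so the equation is dimensionally consistent.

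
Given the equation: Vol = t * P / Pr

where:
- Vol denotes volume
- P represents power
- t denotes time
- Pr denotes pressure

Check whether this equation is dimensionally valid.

Yes

Vol (volume) has dimensions [L^3].
P (power) has dimensions [L^2 M T^-3].
t (time) has dimensions [T].
Pr (pressure) has dimensions [L^-1 M T^-2].

Left side: [L^3]
Right side: [L^3]

Both sides have the same dimensions, so the equation is dimensionally consistent.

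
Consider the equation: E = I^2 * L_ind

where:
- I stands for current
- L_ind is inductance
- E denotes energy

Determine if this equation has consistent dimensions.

Yes

I (current) has dimensions [I].
L_ind (inductance) has dimensions [I^-2 L^2 M T^-2].
E (energy) has dimensions [L^2 M T^-2].

Left side: [L^2 M T^-2]
Right side: [L^2 M T^-2]

Both sides have the same dimensions, so the equation is dimensionally consistent.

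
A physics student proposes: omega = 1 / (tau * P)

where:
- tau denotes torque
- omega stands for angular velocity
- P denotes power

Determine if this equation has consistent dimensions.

No

tau (torque) has dimensions [L^2 M T^-2].
omega (angular velocity) has dimensions [T^-1].
P (power) has dimensions [L^2 M T^-3].

Left side: [T^-1]
Right side: [L^-4 M^-2 T^5]

The two sides have different dimensions, so the equation is NOT dimensionally consistent.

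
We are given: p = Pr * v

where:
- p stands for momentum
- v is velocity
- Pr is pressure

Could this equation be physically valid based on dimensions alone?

No

p (momentum) has dimensions [L M T^-1].
v (velocity) has dimensions [L T^-1].
Pr (pressure) has dimensions [L^-1 M T^-2].

Left side: [L M T^-1]
Right side: [M T^-3]

The two sides have different dimensions, so the equation is NOT dimensionally consistent.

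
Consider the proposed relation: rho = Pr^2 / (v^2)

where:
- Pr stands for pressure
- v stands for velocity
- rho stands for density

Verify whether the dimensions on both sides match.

No

Pr (pressure) has dimensions [L^-1 M T^-2].
v (velocity) has dimensions [L T^-1].
rho (density) has dimensions [L^-3 M].

Left side: [L^-3 M]
Right side: [L^-4 M^2 T^-2]

The two sides have different dimensions, so the equation is NOT dimensionally consistent.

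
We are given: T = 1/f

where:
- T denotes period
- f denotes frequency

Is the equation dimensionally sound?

Yes

T (period) has dimensions [T].
f (frequency) has dimensions [T^-1].

Left side: [T]
Right side: [T]

Both sides have the same dimensions, so the equation is dimensionally consistent.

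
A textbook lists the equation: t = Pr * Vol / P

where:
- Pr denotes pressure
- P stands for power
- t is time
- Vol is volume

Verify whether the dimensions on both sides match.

Yes

Pr (pressure) has dimensions [L^-1 M T^-2].
P (power) has dimensions [L^2 M T^-3].
t (time) has dimensions [T].
Vol (volume) has dimensions [L^3].

Left side: [T]
Right side: [T]

Both sides have the same dimensions, so the equation is dimensionally consistent.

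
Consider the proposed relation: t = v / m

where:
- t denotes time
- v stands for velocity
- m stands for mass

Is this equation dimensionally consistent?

No

t (time) has dimensions [T].
v (velocity) has dimensions [L T^-1].
m (mass) has dimensions [M].

Left side: [T]
Right side: [L M^-1 T^-1]

The two sides have different dimensions, so the equation is NOT dimensionally consistent.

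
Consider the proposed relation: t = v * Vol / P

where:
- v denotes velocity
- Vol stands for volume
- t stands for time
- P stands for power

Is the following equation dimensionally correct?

No

v (velocity) has dimensions [L T^-1].
Vol (volume) has dimensions [L^3].
t (time) has dimensions [T].
P (power) has dimensions [L^2 M T^-3].

Left side: [T]
Right side: [L^2 M^-1 T^2]

The two sides have different dimensions, so the equation is NOT dimensionally consistent.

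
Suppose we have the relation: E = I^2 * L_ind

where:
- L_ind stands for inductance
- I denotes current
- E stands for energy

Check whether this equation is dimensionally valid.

Yes

L_ind (inductance) has dimensions [I^-2 L^2 M T^-2].
I (current) has dimensions [I].
E (energy) has dimensions [L^2 M T^-2].

Left side: [L^2 M T^-2]
Right side: [L^2 M T^-2]

Both sides have the same dimensions, so the equation is dimensionally consistent.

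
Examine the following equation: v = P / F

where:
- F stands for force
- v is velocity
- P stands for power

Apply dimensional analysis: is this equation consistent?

Yes

F (force) has dimensions [L M T^-2].
v (velocity) has dimensions [L T^-1].
P (power) has dimensions [L^2 M T^-3].

Left side: [L T^-1]
Right side: [L T^-1]

Both sides have the same dimensions, so the equation is dimensionally consistent.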